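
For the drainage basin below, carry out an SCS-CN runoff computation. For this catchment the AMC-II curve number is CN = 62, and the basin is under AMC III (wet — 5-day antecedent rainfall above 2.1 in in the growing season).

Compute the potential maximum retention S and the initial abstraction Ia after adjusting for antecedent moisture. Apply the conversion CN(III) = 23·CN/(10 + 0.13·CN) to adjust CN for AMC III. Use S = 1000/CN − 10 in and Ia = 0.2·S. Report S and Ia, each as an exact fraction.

CN(III) from CN(II)=62: (23·62)/(10 + 0.13·62) = 71300/903 ≈ 78.959
Max retention: S = 1000/(71300/903) − 10 = 1900/713 in (≈ 2.665 in)
Ia = 0.2S: 0.2·2.665 = 0.533 in (exactly 380/713)

S = 1900/713 in ≈ 2.665 in; Ia = 380/713 in ≈ 0.533 in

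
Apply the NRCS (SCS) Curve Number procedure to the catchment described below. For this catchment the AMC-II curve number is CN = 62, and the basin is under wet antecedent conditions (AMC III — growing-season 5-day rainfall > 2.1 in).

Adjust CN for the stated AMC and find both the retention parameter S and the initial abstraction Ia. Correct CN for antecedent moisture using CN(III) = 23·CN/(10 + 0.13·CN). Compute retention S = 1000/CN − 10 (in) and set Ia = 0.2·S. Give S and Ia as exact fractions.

CN(III) from CN(II)=62: (23·62)/(10 + 0.13·62) = 71300/903 ≈ 78.959
Max retention: S = 1000/(71300/903) − 10 = 1900/713 in (≈ 2.665 in)
Initial abstraction Ia = S/5 = (1900/713)/5 = 380/713 ≈ 0.533 in

S = 1900/713 in ≈ 2.665 in; Ia = 380/713 in ≈ 0.533 in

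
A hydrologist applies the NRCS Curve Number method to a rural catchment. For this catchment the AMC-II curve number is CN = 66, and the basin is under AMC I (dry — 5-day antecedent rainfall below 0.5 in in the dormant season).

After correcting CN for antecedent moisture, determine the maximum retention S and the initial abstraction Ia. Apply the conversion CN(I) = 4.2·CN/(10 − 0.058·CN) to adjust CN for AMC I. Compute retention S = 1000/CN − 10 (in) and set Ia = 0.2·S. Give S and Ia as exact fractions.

Adjust CN=66 to AMC I: 4.2·66/(10 − 0.058·66) → (1386/5) ÷ (1543/250) = 69300/1543 ≈ 44.913
S = 1000/(69300/1543) − 10 = 8500/693 in ≈ 12.266 in
Initial abstraction Ia = S/5 = (8500/693)/5 = 1700/693 ≈ 2.453 in

S = 8500/693 in ≈ 12.266 in; Ia = 1700/693 in ≈ 2.453 in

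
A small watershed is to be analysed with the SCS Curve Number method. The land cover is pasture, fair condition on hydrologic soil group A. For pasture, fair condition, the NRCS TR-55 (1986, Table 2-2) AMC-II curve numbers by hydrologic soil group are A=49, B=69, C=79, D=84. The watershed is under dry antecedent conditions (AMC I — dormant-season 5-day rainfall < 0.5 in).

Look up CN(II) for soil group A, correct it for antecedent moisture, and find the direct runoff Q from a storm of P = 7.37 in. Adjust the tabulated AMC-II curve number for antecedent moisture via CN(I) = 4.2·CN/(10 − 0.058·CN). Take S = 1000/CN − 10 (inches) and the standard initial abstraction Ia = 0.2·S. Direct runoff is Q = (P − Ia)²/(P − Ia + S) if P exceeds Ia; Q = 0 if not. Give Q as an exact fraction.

Q = 6854349681/31994731300 in ≈ 0.214 in

NRCS table: pasture, fair condition, soil group A → CN(II) = 49
Adjust CN=49 to AMC I: 4.2·49/(10 − 0.058·49) → (1029/5) ÷ (3579/500) = 34300/1193 ≈ 28.751
Max retention: S = 1000/(34300/1193) − 10 = 8500/343 in (≈ 24.781 in)
Ia = 0.2S: 0.2·24.781 = 4.956 in (exactly 1700/343)
P − Ia = 7.370 − 4.956 = 82791/34300 ≈ 2.414 in (> 0, runoff occurs)
Q = (82791/34300)²/((82791/34300) + 8500/343) = (6854349681/1176490000)/(932791/34300) = 6854349681/31994731300 in ≈ 0.214 in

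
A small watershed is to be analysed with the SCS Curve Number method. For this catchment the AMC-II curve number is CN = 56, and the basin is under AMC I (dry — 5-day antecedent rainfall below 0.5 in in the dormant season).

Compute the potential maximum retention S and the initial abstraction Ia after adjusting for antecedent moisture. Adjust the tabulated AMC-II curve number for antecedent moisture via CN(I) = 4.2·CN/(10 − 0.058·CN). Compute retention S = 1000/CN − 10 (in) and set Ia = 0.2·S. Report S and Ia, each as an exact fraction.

S = 2750/147 in ≈ 18.707 in; Ia = 550/147 in ≈ 3.741 in

CN(I) from CN(II)=56: (4.2·56)/(10 − 0.058·56) = 7350/211 ≈ 34.834
Max retention: S = 1000/(7350/211) − 10 = 2750/147 in (≈ 18.707 in)
Ia = 0.2·(2750/147) = 550/147 in ≈ 3.741 in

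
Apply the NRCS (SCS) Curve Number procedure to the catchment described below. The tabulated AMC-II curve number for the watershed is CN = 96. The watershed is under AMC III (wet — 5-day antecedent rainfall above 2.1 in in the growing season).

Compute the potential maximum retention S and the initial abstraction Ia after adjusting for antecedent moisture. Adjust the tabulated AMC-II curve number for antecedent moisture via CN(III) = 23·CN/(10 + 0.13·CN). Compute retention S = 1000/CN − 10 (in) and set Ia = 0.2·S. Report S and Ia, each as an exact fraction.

CN(III) from CN(II)=96: (23·96)/(10 + 0.13·96) = 27600/281 ≈ 98.221
Max retention: S = 1000/(27600/281) − 10 = 25/138 in (≈ 0.181 in)
Ia = 0.2S: 0.2·0.181 = 0.036 in (exactly 5/138)

S = 25/138 in ≈ 0.181 in; Ia = 5/138 in ≈ 0.036 in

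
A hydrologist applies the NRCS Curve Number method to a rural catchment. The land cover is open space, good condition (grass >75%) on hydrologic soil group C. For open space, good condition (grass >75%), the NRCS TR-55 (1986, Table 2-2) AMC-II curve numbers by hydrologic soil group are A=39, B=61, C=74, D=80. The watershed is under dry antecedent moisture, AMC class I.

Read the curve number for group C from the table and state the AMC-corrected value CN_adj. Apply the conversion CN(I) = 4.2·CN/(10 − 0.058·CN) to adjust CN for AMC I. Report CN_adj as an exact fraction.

NRCS table: open space, good condition (grass >75%), soil group C → CN(II) = 74
CN(I) from CN(II)=74: (4.2·74)/(10 − 0.058·74) = 77700/1427 ≈ 54.450

CN_adj = 77700/1427 ≈ 54.450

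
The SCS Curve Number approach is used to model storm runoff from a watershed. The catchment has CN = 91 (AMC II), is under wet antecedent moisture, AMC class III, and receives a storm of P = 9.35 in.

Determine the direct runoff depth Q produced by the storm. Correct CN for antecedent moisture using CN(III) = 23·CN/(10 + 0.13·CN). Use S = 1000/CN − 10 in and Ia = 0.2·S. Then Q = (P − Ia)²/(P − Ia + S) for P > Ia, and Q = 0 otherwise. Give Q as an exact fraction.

Q = 150381859681/16986411260 in ≈ 8.853 in

CN(III) from CN(II)=91: (23·91)/(10 + 0.13·91) = 209300/2183 ≈ 95.877
Retention S: 1000/CN − 10 with CN=95.877 → S = 900/2093 ≈ 0.430 in
Initial abstraction Ia = S/5 = (900/2093)/5 = 180/2093 ≈ 0.086 in
P − Ia = 9.350 − 0.086 = 387791/41860 ≈ 9.264 in (> 0, runoff occurs)
Q = (387791/41860)²/((387791/41860) + 900/2093) = (150381859681/1752259600)/(405791/41860) = 150381859681/16986411260 in ≈ 8.853 in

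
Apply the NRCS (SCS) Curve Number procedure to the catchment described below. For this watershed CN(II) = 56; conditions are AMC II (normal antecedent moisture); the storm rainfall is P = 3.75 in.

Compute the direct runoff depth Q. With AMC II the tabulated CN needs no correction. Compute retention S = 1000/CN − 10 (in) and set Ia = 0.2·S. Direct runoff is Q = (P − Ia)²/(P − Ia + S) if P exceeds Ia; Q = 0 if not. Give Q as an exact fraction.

Q = 3721/7868 in ≈ 0.473 in

Average conditions: CN = 56 (no AMC adjustment).
Retention S: 1000/CN − 10 with CN=56.000 → S = 55/7 ≈ 7.857 in
Initial abstraction Ia = S/5 = (55/7)/5 = 11/7 ≈ 1.571 in
Since P=3.750 > Ia=1.571: effective rainfall P−Ia = 61/28 in
Q = (61/28)²/((61/28) + 55/7) = (3721/784)/(281/28) = 3721/7868 in ≈ 0.473 in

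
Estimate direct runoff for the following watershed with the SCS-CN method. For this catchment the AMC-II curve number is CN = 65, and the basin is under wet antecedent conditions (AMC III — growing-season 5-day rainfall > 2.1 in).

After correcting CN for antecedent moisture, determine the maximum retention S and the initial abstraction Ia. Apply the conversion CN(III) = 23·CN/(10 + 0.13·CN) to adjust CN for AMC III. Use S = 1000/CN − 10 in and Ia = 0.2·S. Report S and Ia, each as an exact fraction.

S = 700/299 in ≈ 2.341 in; Ia = 140/299 in ≈ 0.468 in

Wet (AMC III): CN(III) = 23·65/(10 + 0.13·65) = 1495/(369/20) = 29900/369 ≈ 81.030
Retention S: 1000/CN − 10 with CN=81.030 → S = 700/299 ≈ 2.341 in
Ia = 0.2S: 0.2·2.341 = 0.468 in (exactly 140/299)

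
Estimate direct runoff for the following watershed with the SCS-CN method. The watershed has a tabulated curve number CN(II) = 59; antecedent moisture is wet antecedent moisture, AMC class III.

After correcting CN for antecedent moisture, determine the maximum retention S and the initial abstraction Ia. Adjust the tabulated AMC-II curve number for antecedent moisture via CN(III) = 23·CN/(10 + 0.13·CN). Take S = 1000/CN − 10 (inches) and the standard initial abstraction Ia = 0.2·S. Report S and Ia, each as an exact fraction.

S = 4100/1357 in ≈ 3.021 in; Ia = 820/1357 in ≈ 0.604 in

Wet (AMC III): CN(III) = 23·59/(10 + 0.13·59) = 1357/(1767/100) = 135700/1767 ≈ 76.797
S = 1000/(135700/1767) − 10 = 4100/1357 in ≈ 3.021 in
Initial abstraction Ia = S/5 = (4100/1357)/5 = 820/1357 ≈ 0.604 in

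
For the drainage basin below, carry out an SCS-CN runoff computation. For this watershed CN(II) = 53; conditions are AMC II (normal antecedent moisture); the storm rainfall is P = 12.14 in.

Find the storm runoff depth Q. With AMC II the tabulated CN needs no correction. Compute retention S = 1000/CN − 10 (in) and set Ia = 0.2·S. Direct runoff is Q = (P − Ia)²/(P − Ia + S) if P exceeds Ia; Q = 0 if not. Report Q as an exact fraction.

AMC II — tabulated CN = 53 applies directly.
Retention S: 1000/CN − 10 with CN=53.000 → S = 470/53 ≈ 8.868 in
Ia = 0.2S: 0.2·8.868 = 1.774 in (exactly 94/53)
Since P=12.140 > Ia=1.774: effective rainfall P−Ia = 27471/2650 in
Q: (27471/2650)² ÷ (50971/2650) = 754655841/135073150 in (≈ 5.587 in)

Q = 754655841/135073150 in ≈ 5.587 in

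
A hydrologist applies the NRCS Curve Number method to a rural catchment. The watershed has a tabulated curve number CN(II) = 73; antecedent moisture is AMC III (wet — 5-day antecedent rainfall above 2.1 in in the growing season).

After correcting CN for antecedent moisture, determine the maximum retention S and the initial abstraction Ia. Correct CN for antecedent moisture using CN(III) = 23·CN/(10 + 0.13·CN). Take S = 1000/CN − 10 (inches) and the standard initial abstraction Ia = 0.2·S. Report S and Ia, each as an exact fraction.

Adjust CN=73 to AMC III: 23·73/(10 + 0.13·73) → 1679 ÷ (1949/100) = 167900/1949 ≈ 86.147
S = 1000/(167900/1949) − 10 = 2700/1679 in ≈ 1.608 in
Initial abstraction Ia = S/5 = (2700/1679)/5 = 540/1679 ≈ 0.322 in

S = 2700/1679 in ≈ 1.608 in; Ia = 540/1679 in ≈ 0.322 in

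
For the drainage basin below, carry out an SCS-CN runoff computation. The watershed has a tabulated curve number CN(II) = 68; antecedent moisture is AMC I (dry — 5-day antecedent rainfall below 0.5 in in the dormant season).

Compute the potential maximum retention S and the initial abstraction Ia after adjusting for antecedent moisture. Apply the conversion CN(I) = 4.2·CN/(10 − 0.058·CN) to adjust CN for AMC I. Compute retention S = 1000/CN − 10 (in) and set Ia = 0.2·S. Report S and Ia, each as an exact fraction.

S = 4000/357 in ≈ 11.204 in; Ia = 800/357 in ≈ 2.241 in

Dry (AMC I): CN(I) = 4.2·68/(10 − 0.058·68) = (1428/5)/(757/125) = 35700/757 ≈ 47.160
Retention S: 1000/CN − 10 with CN=47.160 → S = 4000/357 ≈ 11.204 in
Ia = 0.2S: 0.2·11.204 = 2.241 in (exactly 800/357)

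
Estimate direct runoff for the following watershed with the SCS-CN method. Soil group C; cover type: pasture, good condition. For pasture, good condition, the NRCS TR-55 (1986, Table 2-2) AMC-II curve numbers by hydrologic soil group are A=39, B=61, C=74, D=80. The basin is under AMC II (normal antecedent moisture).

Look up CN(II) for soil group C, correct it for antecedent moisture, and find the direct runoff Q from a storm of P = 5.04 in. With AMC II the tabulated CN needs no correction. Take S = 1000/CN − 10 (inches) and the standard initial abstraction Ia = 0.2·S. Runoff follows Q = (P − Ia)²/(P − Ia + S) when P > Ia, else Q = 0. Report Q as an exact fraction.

NRCS table: pasture, good condition, soil group C → CN(II) = 74
AMC II — tabulated CN = 74 applies directly.
S = 1000/74 − 10 = 130/37 in ≈ 3.514 in
Ia = 0.2·(130/37) = 26/37 in ≈ 0.703 in
Excess rainfall: 5.040 − 0.703 = 4.337 in; P > Ia so Q > 0
Q = (4012/925)²/((4012/925) + 130/37) = (16096144/855625)/(7262/925) = 8048072/3358675 in ≈ 2.396 in

Q = 8048072/3358675 in ≈ 2.396 in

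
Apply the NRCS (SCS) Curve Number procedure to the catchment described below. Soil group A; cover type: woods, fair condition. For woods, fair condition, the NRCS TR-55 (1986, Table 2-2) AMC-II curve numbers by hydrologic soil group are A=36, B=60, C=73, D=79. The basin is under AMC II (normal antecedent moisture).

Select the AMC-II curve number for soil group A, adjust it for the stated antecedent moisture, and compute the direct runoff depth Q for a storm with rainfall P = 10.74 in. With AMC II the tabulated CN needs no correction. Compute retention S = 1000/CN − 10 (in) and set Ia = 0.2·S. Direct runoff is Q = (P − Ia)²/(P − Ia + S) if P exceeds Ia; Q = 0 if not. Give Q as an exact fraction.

Q = 10452289/5054850 in ≈ 2.068 in

NRCS table: woods, fair condition, soil group A → CN(II) = 36
CN(II) = 36; AMC II needs no correction.
Max retention: S = 1000/36 − 10 = 160/9 in (≈ 17.778 in)
Ia = 0.2S: 0.2·17.778 = 3.556 in (exactly 32/9)
P − Ia = 10.740 − 3.556 = 3233/450 ≈ 7.184 in (> 0, runoff occurs)
Runoff Q = (P−Ia)²/(P−Ia+S) = (7.184)²/(7.184+17.778) = 10452289/5054850 ≈ 2.068 in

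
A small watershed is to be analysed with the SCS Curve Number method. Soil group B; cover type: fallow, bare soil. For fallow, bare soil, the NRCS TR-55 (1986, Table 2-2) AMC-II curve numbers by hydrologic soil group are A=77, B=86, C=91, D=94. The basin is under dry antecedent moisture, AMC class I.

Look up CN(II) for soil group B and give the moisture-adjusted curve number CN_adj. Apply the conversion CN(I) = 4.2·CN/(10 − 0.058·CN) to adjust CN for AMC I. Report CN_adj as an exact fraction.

NRCS table: fallow, bare soil, soil group B → CN(II) = 86
Dry (AMC I): CN(I) = 4.2·86/(10 − 0.058·86) = (1806/5)/(1253/250) = 12900/179 ≈ 72.067

CN_adj = 12900/179 ≈ 72.067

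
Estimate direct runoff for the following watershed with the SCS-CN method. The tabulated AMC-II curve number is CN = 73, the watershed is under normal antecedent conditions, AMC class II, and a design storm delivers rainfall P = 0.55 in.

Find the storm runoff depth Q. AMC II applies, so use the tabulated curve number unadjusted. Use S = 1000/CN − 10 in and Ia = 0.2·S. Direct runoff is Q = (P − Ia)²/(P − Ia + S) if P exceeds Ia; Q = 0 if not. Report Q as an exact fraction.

Average conditions: CN = 73 (no AMC adjustment).
Retention S: 1000/CN − 10 with CN=73.000 → S = 270/73 ≈ 3.699 in
Ia = 0.2·(270/73) = 54/73 in ≈ 0.740 in
P = 0.550 ≤ Ia = 0.740 in: entire storm abstracted, Q = 0.

Q = 0 in ≈ 0.000 in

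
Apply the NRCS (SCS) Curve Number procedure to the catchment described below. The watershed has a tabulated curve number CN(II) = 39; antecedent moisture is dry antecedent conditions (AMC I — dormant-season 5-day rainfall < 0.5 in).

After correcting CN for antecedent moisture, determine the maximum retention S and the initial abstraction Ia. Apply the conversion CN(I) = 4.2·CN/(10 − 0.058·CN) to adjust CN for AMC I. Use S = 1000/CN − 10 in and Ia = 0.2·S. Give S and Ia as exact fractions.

S = 30500/819 in ≈ 37.241 in; Ia = 6100/819 in ≈ 7.448 in

CN(I) from CN(II)=39: (4.2·39)/(10 − 0.058·39) = 81900/3869 ≈ 21.168
Retention S: 1000/CN − 10 with CN=21.168 → S = 30500/819 ≈ 37.241 in
Initial abstraction Ia = S/5 = (30500/819)/5 = 6100/819 ≈ 7.448 in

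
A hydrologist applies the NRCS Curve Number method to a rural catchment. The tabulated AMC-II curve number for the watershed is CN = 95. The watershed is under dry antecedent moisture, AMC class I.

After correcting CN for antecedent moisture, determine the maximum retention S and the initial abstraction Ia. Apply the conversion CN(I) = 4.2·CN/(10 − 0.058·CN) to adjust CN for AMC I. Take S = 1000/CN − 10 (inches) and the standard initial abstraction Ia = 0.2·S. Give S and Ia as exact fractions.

Adjust CN=95 to AMC I: 4.2·95/(10 − 0.058·95) → 399 ÷ (449/100) = 39900/449 ≈ 88.864
S = 1000/(39900/449) − 10 = 500/399 in ≈ 1.253 in
Ia = 0.2·(500/399) = 100/399 in ≈ 0.251 in

S = 500/399 in ≈ 1.253 in; Ia = 100/399 in ≈ 0.251 in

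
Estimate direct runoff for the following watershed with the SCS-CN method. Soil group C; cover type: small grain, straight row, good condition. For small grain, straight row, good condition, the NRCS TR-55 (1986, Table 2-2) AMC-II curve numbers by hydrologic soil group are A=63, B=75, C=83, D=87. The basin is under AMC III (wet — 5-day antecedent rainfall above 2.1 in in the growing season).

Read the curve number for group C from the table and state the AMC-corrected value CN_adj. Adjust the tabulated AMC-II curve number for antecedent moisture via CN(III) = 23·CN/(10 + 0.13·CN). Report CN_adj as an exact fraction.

NRCS table: small grain, straight row, good condition, soil group C → CN(II) = 83
CN(III) from CN(II)=83: (23·83)/(10 + 0.13·83) = 190900/2079 ≈ 91.823

CN_adj = 190900/2079 ≈ 91.823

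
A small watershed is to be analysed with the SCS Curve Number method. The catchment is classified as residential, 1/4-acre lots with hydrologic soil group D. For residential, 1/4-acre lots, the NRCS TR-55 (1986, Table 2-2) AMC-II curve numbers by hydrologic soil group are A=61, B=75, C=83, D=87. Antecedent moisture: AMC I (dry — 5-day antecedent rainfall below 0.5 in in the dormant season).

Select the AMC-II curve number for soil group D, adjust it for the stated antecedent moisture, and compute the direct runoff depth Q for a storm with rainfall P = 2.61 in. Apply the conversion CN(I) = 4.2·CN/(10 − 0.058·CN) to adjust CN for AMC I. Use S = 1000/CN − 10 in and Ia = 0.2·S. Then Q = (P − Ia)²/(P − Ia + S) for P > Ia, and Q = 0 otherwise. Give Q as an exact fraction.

Q = 120302841409/182123946900 in ≈ 0.661 in

NRCS table: residential, 1/4-acre lots, soil group D → CN(II) = 87
Adjust CN=87 to AMC I: 4.2·87/(10 − 0.058·87) → (1827/5) ÷ (2477/500) = 182700/2477 ≈ 73.759
Retention S: 1000/CN − 10 with CN=73.759 → S = 6500/1827 ≈ 3.558 in
Initial abstraction Ia = S/5 = (6500/1827)/5 = 1300/1827 ≈ 0.712 in
P − Ia = 2.610 − 0.712 = 346847/182700 ≈ 1.898 in (> 0, runoff occurs)
Q: (346847/182700)² ÷ (996847/182700) = 120302841409/182123946900 in (≈ 0.661 in)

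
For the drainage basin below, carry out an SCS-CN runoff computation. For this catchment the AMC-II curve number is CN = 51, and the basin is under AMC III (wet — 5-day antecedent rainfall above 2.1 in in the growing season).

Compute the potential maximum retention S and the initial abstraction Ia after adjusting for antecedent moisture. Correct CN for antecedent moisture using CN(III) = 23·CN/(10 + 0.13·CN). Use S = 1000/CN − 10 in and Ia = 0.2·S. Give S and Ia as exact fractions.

S = 4900/1173 in ≈ 4.177 in; Ia = 980/1173 in ≈ 0.835 in

Wet (AMC III): CN(III) = 23·51/(10 + 0.13·51) = 1173/(1663/100) = 117300/1663 ≈ 70.535
Retention S: 1000/CN − 10 with CN=70.535 → S = 4900/1173 ≈ 4.177 in
Initial abstraction Ia = S/5 = (4900/1173)/5 = 980/1173 ≈ 0.835 in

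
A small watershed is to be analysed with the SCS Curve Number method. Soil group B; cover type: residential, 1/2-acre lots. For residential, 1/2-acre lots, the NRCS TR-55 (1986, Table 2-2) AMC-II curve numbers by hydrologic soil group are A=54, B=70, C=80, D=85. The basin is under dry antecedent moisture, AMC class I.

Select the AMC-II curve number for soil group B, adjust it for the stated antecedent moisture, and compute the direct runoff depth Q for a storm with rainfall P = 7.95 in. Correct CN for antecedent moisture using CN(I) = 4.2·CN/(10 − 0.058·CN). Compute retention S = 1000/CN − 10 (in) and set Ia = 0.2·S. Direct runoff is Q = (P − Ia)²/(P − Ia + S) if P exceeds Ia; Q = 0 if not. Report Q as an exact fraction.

NRCS table: residential, 1/2-acre lots, soil group B → CN(II) = 70
Dry (AMC I): CN(I) = 4.2·70/(10 − 0.058·70) = 294/(297/50) = 4900/99 ≈ 49.495
Max retention: S = 1000/(4900/99) − 10 = 500/49 in (≈ 10.204 in)
Ia = 0.2S: 0.2·10.204 = 2.041 in (exactly 100/49)
Excess rainfall: 7.950 − 2.041 = 5.909 in; P > Ia so Q > 0
Q: (5791/980)² ÷ (15791/980) = 33535681/15475180 in (≈ 2.167 in)

Q = 33535681/15475180 in ≈ 2.167 in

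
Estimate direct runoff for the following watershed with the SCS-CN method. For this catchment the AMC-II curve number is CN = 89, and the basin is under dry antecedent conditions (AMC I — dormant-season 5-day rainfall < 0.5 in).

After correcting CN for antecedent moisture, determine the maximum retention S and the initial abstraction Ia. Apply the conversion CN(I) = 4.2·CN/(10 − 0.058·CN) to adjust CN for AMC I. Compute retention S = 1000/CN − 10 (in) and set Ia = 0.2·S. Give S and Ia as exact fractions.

Adjust CN=89 to AMC I: 4.2·89/(10 − 0.058·89) → (1869/5) ÷ (2419/500) = 186900/2419 ≈ 77.263
Retention S: 1000/CN − 10 with CN=77.263 → S = 5500/1869 ≈ 2.943 in
Ia = 0.2S: 0.2·2.943 = 0.589 in (exactly 1100/1869)

S = 5500/1869 in ≈ 2.943 in; Ia = 1100/1869 in ≈ 0.589 in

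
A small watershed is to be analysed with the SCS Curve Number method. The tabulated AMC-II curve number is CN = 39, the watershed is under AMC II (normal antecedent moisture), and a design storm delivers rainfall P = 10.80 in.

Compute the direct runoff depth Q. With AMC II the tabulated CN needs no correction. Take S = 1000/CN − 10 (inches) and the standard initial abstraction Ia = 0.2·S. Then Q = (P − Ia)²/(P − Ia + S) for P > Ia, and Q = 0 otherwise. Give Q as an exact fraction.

Q = 1119008/443235 in ≈ 2.525 in

AMC II — tabulated CN = 39 applies directly.
S = 1000/39 − 10 = 610/39 in ≈ 15.641 in
Ia = 0.2S: 0.2·15.641 = 3.128 in (exactly 122/39)
Excess rainfall: 10.800 − 3.128 = 7.672 in; P > Ia so Q > 0
Q = (1496/195)²/((1496/195) + 610/39) = (2238016/38025)/(4546/195) = 1119008/443235 in ≈ 2.525 in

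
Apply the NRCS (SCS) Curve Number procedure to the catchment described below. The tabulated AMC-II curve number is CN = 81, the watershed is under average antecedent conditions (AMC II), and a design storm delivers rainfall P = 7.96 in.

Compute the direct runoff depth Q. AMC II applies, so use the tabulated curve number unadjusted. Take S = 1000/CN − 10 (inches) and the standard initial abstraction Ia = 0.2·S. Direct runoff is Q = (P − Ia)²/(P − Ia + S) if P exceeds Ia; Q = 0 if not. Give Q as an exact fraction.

CN(II) = 81; AMC II needs no correction.
Retention S: 1000/CN − 10 with CN=81.000 → S = 190/81 ≈ 2.346 in
Ia = 0.2S: 0.2·2.346 = 0.469 in (exactly 38/81)
Since P=7.960 > Ia=0.469: effective rainfall P−Ia = 15169/2025 in
Q: (15169/2025)² ÷ (19919/2025) = 230098561/40335975 in (≈ 5.705 in)

Q = 230098561/40335975 in ≈ 5.705 in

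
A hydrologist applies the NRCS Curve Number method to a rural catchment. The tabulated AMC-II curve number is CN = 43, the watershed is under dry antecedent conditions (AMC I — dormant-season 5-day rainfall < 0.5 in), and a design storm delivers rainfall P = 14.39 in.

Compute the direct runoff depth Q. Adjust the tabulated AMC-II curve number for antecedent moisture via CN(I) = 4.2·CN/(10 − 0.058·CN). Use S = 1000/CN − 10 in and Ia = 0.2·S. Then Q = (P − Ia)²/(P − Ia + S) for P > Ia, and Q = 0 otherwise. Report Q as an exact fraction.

CN(I) from CN(II)=43: (4.2·43)/(10 − 0.058·43) = 30100/1251 ≈ 24.061
S = 1000/(30100/1251) − 10 = 9500/301 in ≈ 31.561 in
Initial abstraction Ia = S/5 = (9500/301)/5 = 1900/301 ≈ 6.312 in
Since P=14.390 > Ia=6.312: effective rainfall P−Ia = 243139/30100 in
Q = (243139/30100)²/((243139/30100) + 9500/301) = (59116573321/906010000)/(1193139/30100) = 59116573321/35913483900 in ≈ 1.646 in

Q = 59116573321/35913483900 in ≈ 1.646 in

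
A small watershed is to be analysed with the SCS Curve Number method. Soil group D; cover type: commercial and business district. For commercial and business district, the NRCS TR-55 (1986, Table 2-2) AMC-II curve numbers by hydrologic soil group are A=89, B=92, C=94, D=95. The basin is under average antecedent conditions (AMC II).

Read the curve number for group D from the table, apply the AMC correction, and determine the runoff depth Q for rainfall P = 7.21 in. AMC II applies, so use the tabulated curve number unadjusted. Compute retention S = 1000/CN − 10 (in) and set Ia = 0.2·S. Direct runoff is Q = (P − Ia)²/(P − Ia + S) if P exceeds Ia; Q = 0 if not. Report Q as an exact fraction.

NRCS table: commercial and business district, soil group D → CN(II) = 95
CN(II) = 95; AMC II needs no correction.
S = 1000/95 − 10 = 10/19 in ≈ 0.526 in
Ia = 0.2S: 0.2·0.526 = 0.105 in (exactly 2/19)
Excess rainfall: 7.210 − 0.105 = 7.105 in; P > Ia so Q > 0
Q = (13499/1900)²/((13499/1900) + 10/19) = (182223001/3610000)/(14499/1900) = 182223001/27548100 in ≈ 6.615 in

Q = 182223001/27548100 in ≈ 6.615 in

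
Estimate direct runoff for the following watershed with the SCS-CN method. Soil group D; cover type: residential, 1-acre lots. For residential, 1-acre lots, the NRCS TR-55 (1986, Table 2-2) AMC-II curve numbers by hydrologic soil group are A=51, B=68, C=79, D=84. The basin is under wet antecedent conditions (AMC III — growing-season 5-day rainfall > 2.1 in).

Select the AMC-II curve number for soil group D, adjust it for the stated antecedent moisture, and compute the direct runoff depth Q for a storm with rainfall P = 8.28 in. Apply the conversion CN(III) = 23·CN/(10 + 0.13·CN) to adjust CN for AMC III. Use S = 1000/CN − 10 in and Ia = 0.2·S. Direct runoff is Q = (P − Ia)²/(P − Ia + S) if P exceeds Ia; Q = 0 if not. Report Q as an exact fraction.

Q = 9600276361/1303870575 in ≈ 7.363 in

NRCS table: residential, 1-acre lots, soil group D → CN(II) = 84
Adjust CN=84 to AMC III: 23·84/(10 + 0.13·84) → 1932 ÷ (523/25) = 48300/523 ≈ 92.352
S = 1000/(48300/523) − 10 = 400/483 in ≈ 0.828 in
Ia = 0.2S: 0.2·0.828 = 0.166 in (exactly 80/483)
Since P=8.280 > Ia=0.166: effective rainfall P−Ia = 97981/12075 in
Runoff Q = (P−Ia)²/(P−Ia+S) = (8.114)²/(8.114+0.828) = 9600276361/1303870575 ≈ 7.363 in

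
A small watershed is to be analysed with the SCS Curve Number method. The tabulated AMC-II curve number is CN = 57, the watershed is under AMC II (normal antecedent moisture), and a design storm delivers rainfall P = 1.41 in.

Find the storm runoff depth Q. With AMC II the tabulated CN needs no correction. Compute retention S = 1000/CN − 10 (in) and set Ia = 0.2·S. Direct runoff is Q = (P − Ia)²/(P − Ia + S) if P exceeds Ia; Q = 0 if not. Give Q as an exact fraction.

Q = 0 in ≈ 0.000 in

Average conditions: CN = 57 (no AMC adjustment).
S = 1000/57 − 10 = 430/57 in ≈ 7.544 in
Initial abstraction Ia = S/5 = (430/57)/5 = 86/57 ≈ 1.509 in
P = 1.410 ≤ Ia = 1.509 in: entire storm abstracted, Q = 0.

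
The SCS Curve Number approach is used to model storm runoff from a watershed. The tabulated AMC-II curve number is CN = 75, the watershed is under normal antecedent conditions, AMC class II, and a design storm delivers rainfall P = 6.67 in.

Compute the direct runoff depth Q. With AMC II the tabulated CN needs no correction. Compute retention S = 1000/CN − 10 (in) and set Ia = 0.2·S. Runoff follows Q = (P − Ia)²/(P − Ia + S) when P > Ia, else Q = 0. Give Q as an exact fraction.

CN(II) = 75; AMC II needs no correction.
S = 1000/75 − 10 = 10/3 in ≈ 3.333 in
Initial abstraction Ia = S/5 = (10/3)/5 = 2/3 ≈ 0.667 in
P − Ia = 6.670 − 0.667 = 1801/300 ≈ 6.003 in (> 0, runoff occurs)
Q = (1801/300)²/((1801/300) + 10/3) = (3243601/90000)/(2801/300) = 3243601/840300 in ≈ 3.860 in

Q = 3243601/840300 in ≈ 3.860 in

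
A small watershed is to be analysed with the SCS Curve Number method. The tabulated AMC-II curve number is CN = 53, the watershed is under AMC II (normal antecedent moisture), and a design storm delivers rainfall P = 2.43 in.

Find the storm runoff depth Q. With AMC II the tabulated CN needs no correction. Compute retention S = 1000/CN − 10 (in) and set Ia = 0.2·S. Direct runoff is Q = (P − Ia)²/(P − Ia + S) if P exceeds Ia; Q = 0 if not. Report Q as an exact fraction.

Average conditions: CN = 53 (no AMC adjustment).
S = 1000/53 − 10 = 470/53 in ≈ 8.868 in
Initial abstraction Ia = S/5 = (470/53)/5 = 94/53 ≈ 1.774 in
Since P=2.430 > Ia=1.774: effective rainfall P−Ia = 3479/5300 in
Runoff Q = (P−Ia)²/(P−Ia+S) = (0.656)²/(0.656+8.868) = 12103441/267538700 ≈ 0.045 in

Q = 12103441/267538700 in ≈ 0.045 in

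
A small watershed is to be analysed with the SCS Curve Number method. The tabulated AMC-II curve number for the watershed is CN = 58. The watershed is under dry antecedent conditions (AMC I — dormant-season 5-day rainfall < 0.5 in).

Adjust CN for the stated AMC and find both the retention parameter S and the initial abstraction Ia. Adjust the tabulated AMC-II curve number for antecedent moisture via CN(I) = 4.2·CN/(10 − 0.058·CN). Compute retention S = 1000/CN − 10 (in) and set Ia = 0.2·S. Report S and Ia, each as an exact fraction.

Adjust CN=58 to AMC I: 4.2·58/(10 − 0.058·58) → (1218/5) ÷ (1659/250) = 2900/79 ≈ 36.709
Retention S: 1000/CN − 10 with CN=36.709 → S = 500/29 ≈ 17.241 in
Ia = 0.2·(500/29) = 100/29 in ≈ 3.448 in

S = 500/29 in ≈ 17.241 in; Ia = 100/29 in ≈ 3.448 in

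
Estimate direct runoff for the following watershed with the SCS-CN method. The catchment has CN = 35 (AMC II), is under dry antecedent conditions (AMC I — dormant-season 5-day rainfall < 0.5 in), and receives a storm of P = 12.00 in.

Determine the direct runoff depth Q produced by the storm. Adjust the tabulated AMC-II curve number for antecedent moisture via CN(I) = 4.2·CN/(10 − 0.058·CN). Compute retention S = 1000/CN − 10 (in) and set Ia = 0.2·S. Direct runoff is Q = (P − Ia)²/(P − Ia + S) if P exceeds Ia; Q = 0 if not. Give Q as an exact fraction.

Q = 53824/255927 in ≈ 0.210 in

CN(I) from CN(II)=35: (4.2·35)/(10 − 0.058·35) = 14700/797 ≈ 18.444
S = 1000/(14700/797) − 10 = 6500/147 in ≈ 44.218 in
Ia = 0.2·(6500/147) = 1300/147 in ≈ 8.844 in
Since P=12.000 > Ia=8.844: effective rainfall P−Ia = 464/147 in
Q: (464/147)² ÷ (6964/147) = 53824/255927 in (≈ 0.210 in)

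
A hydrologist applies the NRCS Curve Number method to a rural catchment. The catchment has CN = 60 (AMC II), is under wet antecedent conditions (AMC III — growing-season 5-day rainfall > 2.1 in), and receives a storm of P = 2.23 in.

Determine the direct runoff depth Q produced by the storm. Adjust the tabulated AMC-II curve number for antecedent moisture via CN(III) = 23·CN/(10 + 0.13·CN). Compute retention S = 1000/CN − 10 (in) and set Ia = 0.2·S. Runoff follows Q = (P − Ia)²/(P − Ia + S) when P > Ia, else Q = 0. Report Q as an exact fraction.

Q = 129663769/216570300 in ≈ 0.599 in

CN(III) from CN(II)=60: (23·60)/(10 + 0.13·60) = 6900/89 ≈ 77.528
Retention S: 1000/CN − 10 with CN=77.528 → S = 200/69 ≈ 2.899 in
Initial abstraction Ia = S/5 = (200/69)/5 = 40/69 ≈ 0.580 in
Excess rainfall: 2.230 − 0.580 = 1.650 in; P > Ia so Q > 0
Q: (11387/6900)² ÷ (31387/6900) = 129663769/216570300 in (≈ 0.599 in)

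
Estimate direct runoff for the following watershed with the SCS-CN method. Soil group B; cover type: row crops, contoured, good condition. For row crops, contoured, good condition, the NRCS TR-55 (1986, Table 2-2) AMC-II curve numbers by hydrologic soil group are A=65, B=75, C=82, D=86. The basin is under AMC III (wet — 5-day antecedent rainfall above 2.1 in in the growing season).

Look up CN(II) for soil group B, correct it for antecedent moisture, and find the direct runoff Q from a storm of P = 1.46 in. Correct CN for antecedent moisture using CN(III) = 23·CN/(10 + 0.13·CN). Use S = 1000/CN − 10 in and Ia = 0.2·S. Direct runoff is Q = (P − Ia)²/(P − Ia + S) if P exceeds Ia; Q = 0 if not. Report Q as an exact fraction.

Q = 16297369/31177650 in ≈ 0.523 in

NRCS table: row crops, contoured, good condition, soil group B → CN(II) = 75
Adjust CN=75 to AMC III: 23·75/(10 + 0.13·75) → 1725 ÷ (79/4) = 6900/79 ≈ 87.342
Retention S: 1000/CN − 10 with CN=87.342 → S = 100/69 ≈ 1.449 in
Ia = 0.2S: 0.2·1.449 = 0.290 in (exactly 20/69)
Since P=1.460 > Ia=0.290: effective rainfall P−Ia = 4037/3450 in
Runoff Q = (P−Ia)²/(P−Ia+S) = (1.170)²/(1.170+1.449) = 16297369/31177650 ≈ 0.523 in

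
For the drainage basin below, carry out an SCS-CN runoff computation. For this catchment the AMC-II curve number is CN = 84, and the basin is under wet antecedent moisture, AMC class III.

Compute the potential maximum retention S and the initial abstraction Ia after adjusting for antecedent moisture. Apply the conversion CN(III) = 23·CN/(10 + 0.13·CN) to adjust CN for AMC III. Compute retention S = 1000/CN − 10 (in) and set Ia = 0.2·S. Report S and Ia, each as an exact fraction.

Wet (AMC III): CN(III) = 23·84/(10 + 0.13·84) = 1932/(523/25) = 48300/523 ≈ 92.352
Max retention: S = 1000/(48300/523) − 10 = 400/483 in (≈ 0.828 in)
Ia = 0.2S: 0.2·0.828 = 0.166 in (exactly 80/483)

S = 400/483 in ≈ 0.828 in; Ia = 80/483 in ≈ 0.166 in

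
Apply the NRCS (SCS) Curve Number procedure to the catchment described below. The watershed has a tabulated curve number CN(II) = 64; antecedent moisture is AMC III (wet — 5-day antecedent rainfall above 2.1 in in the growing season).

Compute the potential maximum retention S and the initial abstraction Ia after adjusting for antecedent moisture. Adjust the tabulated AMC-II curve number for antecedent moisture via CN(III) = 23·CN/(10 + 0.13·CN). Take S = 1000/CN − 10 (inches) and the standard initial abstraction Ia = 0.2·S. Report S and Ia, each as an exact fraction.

Wet (AMC III): CN(III) = 23·64/(10 + 0.13·64) = 1472/(458/25) = 18400/229 ≈ 80.349
S = 1000/(18400/229) − 10 = 225/92 in ≈ 2.446 in
Ia = 0.2·(225/92) = 45/92 in ≈ 0.489 in

S = 225/92 in ≈ 2.446 in; Ia = 45/92 in ≈ 0.489 in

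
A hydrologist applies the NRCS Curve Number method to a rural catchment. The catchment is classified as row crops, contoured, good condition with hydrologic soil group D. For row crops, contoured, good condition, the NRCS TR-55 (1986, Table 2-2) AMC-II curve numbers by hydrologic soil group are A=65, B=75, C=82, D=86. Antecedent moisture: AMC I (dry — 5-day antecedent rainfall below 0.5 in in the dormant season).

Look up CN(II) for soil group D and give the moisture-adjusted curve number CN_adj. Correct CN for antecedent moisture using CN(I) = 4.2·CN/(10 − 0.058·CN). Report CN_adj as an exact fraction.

CN_adj = 12900/179 ≈ 72.067

NRCS table: row crops, contoured, good condition, soil group D → CN(II) = 86
CN(I) from CN(II)=86: (4.2·86)/(10 − 0.058·86) = 12900/179 ≈ 72.067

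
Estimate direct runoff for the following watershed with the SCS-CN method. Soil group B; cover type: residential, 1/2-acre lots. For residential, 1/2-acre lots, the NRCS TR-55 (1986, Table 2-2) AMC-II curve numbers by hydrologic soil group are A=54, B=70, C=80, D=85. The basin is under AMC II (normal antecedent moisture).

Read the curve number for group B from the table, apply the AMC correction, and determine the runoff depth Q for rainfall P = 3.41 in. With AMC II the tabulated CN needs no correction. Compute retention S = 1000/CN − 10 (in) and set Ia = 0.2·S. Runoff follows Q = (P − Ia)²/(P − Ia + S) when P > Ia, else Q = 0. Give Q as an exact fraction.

Q = 3193369/3350900 in ≈ 0.953 in

NRCS table: residential, 1/2-acre lots, soil group B → CN(II) = 70
CN(II) = 70; AMC II needs no correction.
S = 1000/70 − 10 = 30/7 in ≈ 4.286 in
Ia = 0.2S: 0.2·4.286 = 0.857 in (exactly 6/7)
Excess rainfall: 3.410 − 0.857 = 2.553 in; P > Ia so Q > 0
Q = (1787/700)²/((1787/700) + 30/7) = (3193369/490000)/(4787/700) = 3193369/3350900 in ≈ 0.953 in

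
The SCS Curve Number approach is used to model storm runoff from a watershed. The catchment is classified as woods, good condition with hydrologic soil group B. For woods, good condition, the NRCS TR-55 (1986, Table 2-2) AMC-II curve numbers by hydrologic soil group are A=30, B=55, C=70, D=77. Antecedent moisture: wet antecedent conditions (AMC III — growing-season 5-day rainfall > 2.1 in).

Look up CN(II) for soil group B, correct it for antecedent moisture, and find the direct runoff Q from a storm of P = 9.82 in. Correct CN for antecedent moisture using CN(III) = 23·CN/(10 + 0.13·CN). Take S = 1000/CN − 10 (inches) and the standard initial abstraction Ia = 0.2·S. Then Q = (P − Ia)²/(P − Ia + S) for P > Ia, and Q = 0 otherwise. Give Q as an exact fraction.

Q = 13276339729/2026820950 in ≈ 6.550 in

NRCS table: woods, good condition, soil group B → CN(II) = 55
CN(III) from CN(II)=55: (23·55)/(10 + 0.13·55) = 25300/343 ≈ 73.761
Retention S: 1000/CN − 10 with CN=73.761 → S = 900/253 ≈ 3.557 in
Ia = 0.2·(900/253) = 180/253 in ≈ 0.711 in
P − Ia = 9.820 − 0.711 = 115223/12650 ≈ 9.109 in (> 0, runoff occurs)
Q: (115223/12650)² ÷ (160223/12650) = 13276339729/2026820950 in (≈ 6.550 in)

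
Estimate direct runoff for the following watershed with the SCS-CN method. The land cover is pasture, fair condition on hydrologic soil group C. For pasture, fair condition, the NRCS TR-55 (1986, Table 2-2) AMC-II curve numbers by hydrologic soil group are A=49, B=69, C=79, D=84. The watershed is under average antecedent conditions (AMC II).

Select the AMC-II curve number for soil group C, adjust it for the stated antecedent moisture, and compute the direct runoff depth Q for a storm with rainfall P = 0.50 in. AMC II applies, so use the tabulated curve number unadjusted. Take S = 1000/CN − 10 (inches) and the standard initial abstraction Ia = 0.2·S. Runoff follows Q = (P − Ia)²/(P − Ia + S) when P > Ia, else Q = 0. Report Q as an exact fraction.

Q = 0 in ≈ 0.000 in

NRCS table: pasture, fair condition, soil group C → CN(II) = 79
Average conditions: CN = 79 (no AMC adjustment).
S = 1000/79 − 10 = 210/79 in ≈ 2.658 in
Ia = 0.2·(210/79) = 42/79 in ≈ 0.532 in
P = 0.500 ≤ Ia = 0.532 in: entire storm abstracted, Q = 0.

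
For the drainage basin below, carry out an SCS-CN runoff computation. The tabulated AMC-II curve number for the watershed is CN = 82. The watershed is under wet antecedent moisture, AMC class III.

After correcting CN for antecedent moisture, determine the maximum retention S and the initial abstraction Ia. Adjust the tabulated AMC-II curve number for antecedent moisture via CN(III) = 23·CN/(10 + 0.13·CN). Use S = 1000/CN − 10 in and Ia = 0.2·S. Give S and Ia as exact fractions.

Adjust CN=82 to AMC III: 23·82/(10 + 0.13·82) → 1886 ÷ (1033/50) = 94300/1033 ≈ 91.288
Max retention: S = 1000/(94300/1033) − 10 = 900/943 in (≈ 0.954 in)
Ia = 0.2S: 0.2·0.954 = 0.191 in (exactly 180/943)

S = 900/943 in ≈ 0.954 in; Ia = 180/943 in ≈ 0.191 in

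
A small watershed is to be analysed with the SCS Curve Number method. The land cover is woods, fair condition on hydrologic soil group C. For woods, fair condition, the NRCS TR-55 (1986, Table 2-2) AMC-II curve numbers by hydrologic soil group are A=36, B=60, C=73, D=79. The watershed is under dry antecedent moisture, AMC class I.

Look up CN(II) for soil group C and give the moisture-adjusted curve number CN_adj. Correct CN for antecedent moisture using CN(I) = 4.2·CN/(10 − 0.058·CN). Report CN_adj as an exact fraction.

NRCS table: woods, fair condition, soil group C → CN(II) = 73
CN(I) from CN(II)=73: (4.2·73)/(10 − 0.058·73) = 51100/961 ≈ 53.174

CN_adj = 51100/961 ≈ 53.174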